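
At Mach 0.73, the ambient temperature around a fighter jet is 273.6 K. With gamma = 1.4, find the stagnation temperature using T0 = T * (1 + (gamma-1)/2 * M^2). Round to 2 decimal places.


Step 1: (gamma-1)/2 = 0.2
Step 2: M^2 = 0.5329
Step 3: 1 + 0.2 * 0.5329 = 1.10658
Step 4: T0 = 273.6 * 1.10658 = 302.76 K

302.76


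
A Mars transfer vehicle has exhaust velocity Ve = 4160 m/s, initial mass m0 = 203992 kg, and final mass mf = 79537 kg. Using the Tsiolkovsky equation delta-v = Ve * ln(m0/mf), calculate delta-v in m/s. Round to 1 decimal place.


Step 1: Mass ratio m0/mf = 203992 / 79537 = 2.564743
Step 2: ln(2.564743) = 0.941858
Step 3: delta-v = 4160 * 0.941858 = 3918.1 m/s

3918.1


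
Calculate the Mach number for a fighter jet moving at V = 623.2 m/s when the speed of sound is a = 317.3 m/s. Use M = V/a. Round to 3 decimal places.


Step 1: M = V / a = 623.2 / 317.3
Step 2: M = 1.964

1.964


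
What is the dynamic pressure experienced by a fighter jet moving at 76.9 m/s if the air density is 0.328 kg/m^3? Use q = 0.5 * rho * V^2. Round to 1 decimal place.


Step 1: V^2 = 76.9^2 = 5913.61
Step 2: q = 0.5 * 0.328 * 5913.61
Step 3: q = 969.8 Pa

969.8


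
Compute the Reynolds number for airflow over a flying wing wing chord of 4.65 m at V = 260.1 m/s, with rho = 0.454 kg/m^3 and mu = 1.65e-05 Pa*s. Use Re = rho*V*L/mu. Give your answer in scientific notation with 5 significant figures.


Step 1: Numerator = rho * V * L = 0.454 * 260.1 * 4.65 = 549.09711
Step 2: Re = 549.09711 / 1.65e-05
Step 3: Re = 3.3279e+07

3.3279e+07


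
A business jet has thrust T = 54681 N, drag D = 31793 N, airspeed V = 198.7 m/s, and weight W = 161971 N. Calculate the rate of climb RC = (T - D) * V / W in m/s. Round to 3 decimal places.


Step 1: Excess thrust = T - D = 54681 - 31793 = 22888 N
Step 2: Excess power = 22888 * 198.7 = 4547845.6 W
Step 3: RC = 4547845.6 / 161971 = 28.078 m/s

28.078


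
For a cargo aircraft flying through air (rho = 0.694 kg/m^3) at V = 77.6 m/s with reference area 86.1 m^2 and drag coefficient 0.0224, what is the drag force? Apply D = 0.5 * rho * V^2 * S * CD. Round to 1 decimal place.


Step 1: Dynamic pressure q = 0.5 * 0.694 * 77.6^2 = 2089.5507 Pa
Step 2: Drag D = q * S * CD = 2089.5507 * 86.1 * 0.0224
Step 3: D = 4030.0 N

4030.0


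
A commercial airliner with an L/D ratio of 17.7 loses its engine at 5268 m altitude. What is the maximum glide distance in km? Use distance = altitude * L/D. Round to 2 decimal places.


Step 1: Glide distance = altitude * L/D = 5268 * 17.7 = 93243.6 m
Step 2: Convert to km: 93243.6 / 1000 = 93.24 km

93.24


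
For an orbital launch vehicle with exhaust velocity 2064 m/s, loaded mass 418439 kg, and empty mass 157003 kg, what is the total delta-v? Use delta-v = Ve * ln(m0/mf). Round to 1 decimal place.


Step 1: Mass ratio m0/mf = 418439 / 157003 = 2.665166
Step 2: ln(2.665166) = 0.980266
Step 3: delta-v = 2064 * 0.980266 = 2023.3 m/s

2023.3


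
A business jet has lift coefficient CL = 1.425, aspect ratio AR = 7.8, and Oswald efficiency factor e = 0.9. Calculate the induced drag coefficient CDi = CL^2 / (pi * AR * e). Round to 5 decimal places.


Step 1: CL^2 = 1.425^2 = 2.030625
Step 2: pi * AR * e = 3.14159 * 7.8 * 0.9 = 22.05398
Step 3: CDi = 2.030625 / 22.05398 = 0.09208

0.09208


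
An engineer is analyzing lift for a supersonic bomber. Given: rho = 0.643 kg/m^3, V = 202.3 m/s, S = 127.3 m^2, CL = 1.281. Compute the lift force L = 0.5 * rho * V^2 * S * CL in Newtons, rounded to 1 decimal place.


Step 1: Calculate dynamic pressure q = 0.5 * 0.643 * 202.3^2 = 0.5 * 0.643 * 40925.29 = 13157.4807 Pa
Step 2: Multiply by wing area and lift coefficient: L = 13157.4807 * 127.3 * 1.281
Step 3: L = 1674947.2976 * 1.281 = 2145607.5 N

2145607.5


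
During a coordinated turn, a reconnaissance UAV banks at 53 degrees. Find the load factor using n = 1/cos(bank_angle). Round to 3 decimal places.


Step 1: Convert 53 degrees to radians = 0.925025
Step 2: cos(53 deg) = 0.601815
Step 3: n = 1 / 0.601815 = 1.662

1.662


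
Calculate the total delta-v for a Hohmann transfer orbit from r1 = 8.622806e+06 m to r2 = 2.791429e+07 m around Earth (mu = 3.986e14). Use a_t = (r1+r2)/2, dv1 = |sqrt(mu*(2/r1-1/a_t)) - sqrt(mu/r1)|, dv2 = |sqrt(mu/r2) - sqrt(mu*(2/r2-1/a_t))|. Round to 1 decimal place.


Step 1: Transfer semi-major axis a_t = (8.622806e+06 + 2.791429e+07) / 2 = 1.826855e+07 m
Step 2: v1 (circular at r1) = sqrt(mu/r1) = 6798.99 m/s
Step 3: v_t1 = sqrt(mu*(2/r1 - 1/a_t)) = 8404.38 m/s
Step 4: dv1 = |8404.38 - 6798.99| = 1605.39 m/s
Step 5: v2 (circular at r2) = 3778.81 m/s, v_t2 = 2596.14 m/s
Step 6: dv2 = |3778.81 - 2596.14| = 1182.68 m/s
Step 7: Total delta-v = 1605.39 + 1182.68 = 2788.1 m/s

2788.1


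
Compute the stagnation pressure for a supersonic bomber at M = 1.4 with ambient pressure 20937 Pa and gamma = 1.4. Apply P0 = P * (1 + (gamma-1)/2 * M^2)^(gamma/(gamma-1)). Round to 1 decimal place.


Step 1: (gamma-1)/2 * M^2 = 0.2 * 1.96 = 0.392
Step 2: 1 + 0.392 = 1.392
Step 3: Exponent gamma/(gamma-1) = 3.5
Step 4: P0 = 20937 * 1.392^3.5 = 66627.2 Pa

66627.2


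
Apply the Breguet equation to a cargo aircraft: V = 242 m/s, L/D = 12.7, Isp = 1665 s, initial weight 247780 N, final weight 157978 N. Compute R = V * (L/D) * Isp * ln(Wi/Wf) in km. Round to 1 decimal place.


Step 1: Coefficient = V * (L/D) * Isp = 242 * 12.7 * 1665 = 5117211.0 m
Step 2: Wi/Wf = 247780 / 157978 = 1.568446
Step 3: ln(1.568446) = 0.450085
Step 4: R = 5117211.0 * 0.450085 = 2303182.3 m = 2303.2 km

2303.2


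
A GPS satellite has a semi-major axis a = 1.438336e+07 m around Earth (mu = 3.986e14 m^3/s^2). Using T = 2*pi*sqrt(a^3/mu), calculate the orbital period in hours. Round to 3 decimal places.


Step 1: a^3 / mu = 2.975645e+21 / 3.986e14 = 7.465240e+06
Step 2: sqrt(7.465240e+06) = 2732.2591 s
Step 3: T = 2*pi * 2732.2591 = 17167.29 s
Step 4: T in hours = 17167.29 / 3600 = 4.769 hours

4.769


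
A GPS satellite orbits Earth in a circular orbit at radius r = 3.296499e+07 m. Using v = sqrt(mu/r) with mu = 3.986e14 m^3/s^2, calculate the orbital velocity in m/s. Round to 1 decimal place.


Step 1: mu / r = 3.986e14 / 3.296499e+07 = 12091615.9841
Step 2: v = sqrt(12091615.9841) = 3477.3 m/s

3477.3


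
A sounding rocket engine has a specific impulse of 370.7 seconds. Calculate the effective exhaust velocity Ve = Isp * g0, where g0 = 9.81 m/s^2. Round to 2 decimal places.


Step 1: Ve = Isp * g0 = 370.7 * 9.81
Step 2: Ve = 3636.57 m/s

3636.57


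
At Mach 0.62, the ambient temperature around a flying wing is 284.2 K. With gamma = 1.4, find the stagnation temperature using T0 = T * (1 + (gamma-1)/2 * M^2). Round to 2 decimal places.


Step 1: (gamma-1)/2 = 0.2
Step 2: M^2 = 0.3844
Step 3: 1 + 0.2 * 0.3844 = 1.07688
Step 4: T0 = 284.2 * 1.07688 = 306.05 K

306.05


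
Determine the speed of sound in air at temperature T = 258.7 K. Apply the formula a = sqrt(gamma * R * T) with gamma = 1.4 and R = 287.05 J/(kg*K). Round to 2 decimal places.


Step 1: gamma * R * T = 1.4 * 287.05 * 258.7 = 103963.769
Step 2: a = sqrt(103963.769) = 322.43 m/s

322.43


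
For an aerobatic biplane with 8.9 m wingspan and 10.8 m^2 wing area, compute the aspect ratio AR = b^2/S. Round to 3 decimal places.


Step 1: b^2 = 8.9^2 = 79.21
Step 2: AR = 79.21 / 10.8 = 7.334

7.334


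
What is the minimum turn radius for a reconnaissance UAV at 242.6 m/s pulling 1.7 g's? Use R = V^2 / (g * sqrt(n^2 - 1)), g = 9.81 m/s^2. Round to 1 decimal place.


Step 1: V^2 = 242.6^2 = 58854.76
Step 2: n^2 - 1 = 1.7^2 - 1 = 1.89
Step 3: sqrt(1.89) = 1.374773
Step 4: R = 58854.76 / (9.81 * 1.374773) = 4364.0 m

4364.0


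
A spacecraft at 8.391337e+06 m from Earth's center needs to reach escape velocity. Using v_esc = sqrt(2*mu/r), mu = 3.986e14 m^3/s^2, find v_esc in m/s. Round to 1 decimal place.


Step 1: 2*mu/r = 2 * 3.986e14 / 8.391337e+06 = 95002739.1344
Step 2: v_esc = sqrt(95002739.1344) = 9746.9 m/s

9746.9


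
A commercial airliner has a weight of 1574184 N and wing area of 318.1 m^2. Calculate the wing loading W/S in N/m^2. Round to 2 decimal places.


Step 1: Wing loading = W / S = 1574184 / 318.1
Step 2: Wing loading = 4948.71 N/m^2

4948.71


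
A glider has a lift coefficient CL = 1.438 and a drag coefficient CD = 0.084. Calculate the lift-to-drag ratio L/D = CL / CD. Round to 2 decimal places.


Step 1: L/D = CL / CD = 1.438 / 0.084
Step 2: L/D = 17.12

17.12


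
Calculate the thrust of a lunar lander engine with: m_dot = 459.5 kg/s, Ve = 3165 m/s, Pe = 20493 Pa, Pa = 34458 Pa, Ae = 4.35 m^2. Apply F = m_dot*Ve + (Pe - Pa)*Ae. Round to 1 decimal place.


Step 1: Momentum thrust = m_dot * Ve = 459.5 * 3165 = 1454317.5 N
Step 2: Pressure thrust = (Pe - Pa) * Ae = (20493 - 34458) * 4.35 = -60747.75 N
Step 3: Total thrust F = 1454317.5 + -60747.75 = 1393569.8 N

1393569.8


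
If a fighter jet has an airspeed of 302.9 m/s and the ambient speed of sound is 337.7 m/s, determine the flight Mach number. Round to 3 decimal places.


Step 1: M = V / a = 302.9 / 337.7
Step 2: M = 0.897

0.897


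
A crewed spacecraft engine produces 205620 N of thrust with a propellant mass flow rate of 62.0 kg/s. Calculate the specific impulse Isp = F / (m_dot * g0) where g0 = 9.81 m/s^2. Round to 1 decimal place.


Step 1: m_dot * g0 = 62.0 * 9.81 = 608.22
Step 2: Isp = 205620 / 608.22 = 338.1 s

338.1


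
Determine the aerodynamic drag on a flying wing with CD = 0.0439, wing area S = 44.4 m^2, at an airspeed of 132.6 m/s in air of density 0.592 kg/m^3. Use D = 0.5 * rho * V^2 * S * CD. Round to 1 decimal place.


Step 1: Dynamic pressure q = 0.5 * 0.592 * 132.6^2 = 5204.497 Pa
Step 2: Drag D = q * S * CD = 5204.497 * 44.4 * 0.0439
Step 3: D = 10144.4 N

10144.4


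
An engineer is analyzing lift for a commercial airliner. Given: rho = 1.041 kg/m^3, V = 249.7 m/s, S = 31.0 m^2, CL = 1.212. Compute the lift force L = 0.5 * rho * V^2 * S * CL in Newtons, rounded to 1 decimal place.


Step 1: Calculate dynamic pressure q = 0.5 * 1.041 * 249.7^2 = 0.5 * 1.041 * 62350.09 = 32453.2218 Pa
Step 2: Multiply by wing area and lift coefficient: L = 32453.2218 * 31.0 * 1.212
Step 3: L = 1006049.8772 * 1.212 = 1219332.5 N

1219332.5


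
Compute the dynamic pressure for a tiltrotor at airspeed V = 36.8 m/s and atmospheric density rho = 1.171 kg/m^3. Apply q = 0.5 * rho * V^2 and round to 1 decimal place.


Step 1: V^2 = 36.8^2 = 1354.24
Step 2: q = 0.5 * 1.171 * 1354.24
Step 3: q = 792.9 Pa

792.9


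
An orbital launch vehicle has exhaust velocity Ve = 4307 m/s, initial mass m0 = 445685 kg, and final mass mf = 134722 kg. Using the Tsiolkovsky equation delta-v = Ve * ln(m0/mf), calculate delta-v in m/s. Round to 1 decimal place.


Step 1: Mass ratio m0/mf = 445685 / 134722 = 3.308183
Step 2: ln(3.308183) = 1.196399
Step 3: delta-v = 4307 * 1.196399 = 5152.9 m/s

5152.9


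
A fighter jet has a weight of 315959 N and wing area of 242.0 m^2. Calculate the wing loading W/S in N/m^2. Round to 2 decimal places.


Step 1: Wing loading = W / S = 315959 / 242.0
Step 2: Wing loading = 1305.62 N/m^2

1305.62


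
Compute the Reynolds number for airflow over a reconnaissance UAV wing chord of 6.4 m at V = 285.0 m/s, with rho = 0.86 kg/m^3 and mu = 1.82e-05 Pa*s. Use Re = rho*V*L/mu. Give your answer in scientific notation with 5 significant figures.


Step 1: Numerator = rho * V * L = 0.86 * 285.0 * 6.4 = 1568.64
Step 2: Re = 1568.64 / 1.82e-05
Step 3: Re = 8.6189e+07

8.6189e+07


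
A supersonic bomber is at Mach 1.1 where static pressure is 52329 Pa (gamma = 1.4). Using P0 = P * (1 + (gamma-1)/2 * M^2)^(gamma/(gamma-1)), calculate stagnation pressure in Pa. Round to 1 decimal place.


Step 1: (gamma-1)/2 * M^2 = 0.2 * 1.21 = 0.242
Step 2: 1 + 0.242 = 1.242
Step 3: Exponent gamma/(gamma-1) = 3.5
Step 4: P0 = 52329 * 1.242^3.5 = 111729.5 Pa

111729.5


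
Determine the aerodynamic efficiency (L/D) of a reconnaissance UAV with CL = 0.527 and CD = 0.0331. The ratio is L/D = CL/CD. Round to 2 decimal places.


Step 1: L/D = CL / CD = 0.527 / 0.0331
Step 2: L/D = 15.92

15.92


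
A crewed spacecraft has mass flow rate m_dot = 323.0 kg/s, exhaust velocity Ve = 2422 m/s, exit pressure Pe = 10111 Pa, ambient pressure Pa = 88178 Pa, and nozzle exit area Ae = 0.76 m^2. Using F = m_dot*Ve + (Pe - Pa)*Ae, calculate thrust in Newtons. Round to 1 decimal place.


Step 1: Momentum thrust = m_dot * Ve = 323.0 * 2422 = 782306.0 N
Step 2: Pressure thrust = (Pe - Pa) * Ae = (10111 - 88178) * 0.76 = -59330.92 N
Step 3: Total thrust F = 782306.0 + -59330.92 = 722975.1 N

722975.1


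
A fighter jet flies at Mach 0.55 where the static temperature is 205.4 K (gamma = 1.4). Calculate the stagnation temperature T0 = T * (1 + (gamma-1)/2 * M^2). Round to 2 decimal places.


Step 1: (gamma-1)/2 = 0.2
Step 2: M^2 = 0.3025
Step 3: 1 + 0.2 * 0.3025 = 1.0605
Step 4: T0 = 205.4 * 1.0605 = 217.83 K

217.83


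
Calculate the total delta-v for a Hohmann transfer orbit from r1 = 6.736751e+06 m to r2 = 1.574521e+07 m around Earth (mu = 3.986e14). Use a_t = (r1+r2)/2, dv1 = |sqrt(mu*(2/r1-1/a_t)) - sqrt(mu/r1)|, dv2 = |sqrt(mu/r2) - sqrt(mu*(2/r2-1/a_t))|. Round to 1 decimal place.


Step 1: Transfer semi-major axis a_t = (6.736751e+06 + 1.574521e+07) / 2 = 1.124098e+07 m
Step 2: v1 (circular at r1) = sqrt(mu/r1) = 7692.07 m/s
Step 3: v_t1 = sqrt(mu*(2/r1 - 1/a_t)) = 9103.65 m/s
Step 4: dv1 = |9103.65 - 7692.07| = 1411.58 m/s
Step 5: v2 (circular at r2) = 5031.46 m/s, v_t2 = 3895.09 m/s
Step 6: dv2 = |5031.46 - 3895.09| = 1136.37 m/s
Step 7: Total delta-v = 1411.58 + 1136.37 = 2548.0 m/s

2548.0


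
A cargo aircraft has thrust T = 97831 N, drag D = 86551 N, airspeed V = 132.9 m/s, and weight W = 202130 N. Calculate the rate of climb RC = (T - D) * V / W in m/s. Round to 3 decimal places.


Step 1: Excess thrust = T - D = 97831 - 86551 = 11280 N
Step 2: Excess power = 11280 * 132.9 = 1499112.0 W
Step 3: RC = 1499112.0 / 202130 = 7.417 m/s

7.417


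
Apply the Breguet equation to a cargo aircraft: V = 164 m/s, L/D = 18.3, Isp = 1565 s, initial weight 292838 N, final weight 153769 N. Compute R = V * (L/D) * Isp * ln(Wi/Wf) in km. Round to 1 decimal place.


Step 1: Coefficient = V * (L/D) * Isp = 164 * 18.3 * 1565 = 4696878.0 m
Step 2: Wi/Wf = 292838 / 153769 = 1.904402
Step 3: ln(1.904402) = 0.644168
Step 4: R = 4696878.0 * 0.644168 = 3025578.9 m = 3025.6 km

3025.6


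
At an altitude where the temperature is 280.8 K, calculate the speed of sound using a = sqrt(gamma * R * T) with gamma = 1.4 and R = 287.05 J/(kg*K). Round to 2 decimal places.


Step 1: gamma * R * T = 1.4 * 287.05 * 280.8 = 112845.096
Step 2: a = sqrt(112845.096) = 335.92 m/s

335.92


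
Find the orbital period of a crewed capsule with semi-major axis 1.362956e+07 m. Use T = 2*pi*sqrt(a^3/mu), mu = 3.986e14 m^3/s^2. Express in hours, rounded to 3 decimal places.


Step 1: a^3 / mu = 2.531894e+21 / 3.986e14 = 6.351967e+06
Step 2: sqrt(6.351967e+06) = 2520.3108 s
Step 3: T = 2*pi * 2520.3108 = 15835.58 s
Step 4: T in hours = 15835.58 / 3600 = 4.399 hours

4.399


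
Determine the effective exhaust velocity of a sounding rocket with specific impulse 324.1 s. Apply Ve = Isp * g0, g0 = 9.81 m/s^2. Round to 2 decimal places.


Step 1: Ve = Isp * g0 = 324.1 * 9.81
Step 2: Ve = 3179.42 m/s

3179.42


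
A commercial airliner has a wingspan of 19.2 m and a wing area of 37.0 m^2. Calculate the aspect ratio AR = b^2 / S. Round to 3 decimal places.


Step 1: b^2 = 19.2^2 = 368.64
Step 2: AR = 368.64 / 37.0 = 9.963

9.963


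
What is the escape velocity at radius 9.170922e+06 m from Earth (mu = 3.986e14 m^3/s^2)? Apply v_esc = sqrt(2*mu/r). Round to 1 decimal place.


Step 1: 2*mu/r = 2 * 3.986e14 / 9.170922e+06 = 86926919.6707
Step 2: v_esc = sqrt(86926919.6707) = 9323.5 m/s

9323.5


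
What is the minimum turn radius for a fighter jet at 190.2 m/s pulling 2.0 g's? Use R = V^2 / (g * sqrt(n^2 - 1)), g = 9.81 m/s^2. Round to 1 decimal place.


Step 1: V^2 = 190.2^2 = 36176.04
Step 2: n^2 - 1 = 2.0^2 - 1 = 3.0
Step 3: sqrt(3.0) = 1.732051
Step 4: R = 36176.04 / (9.81 * 1.732051) = 2129.1 m

2129.1


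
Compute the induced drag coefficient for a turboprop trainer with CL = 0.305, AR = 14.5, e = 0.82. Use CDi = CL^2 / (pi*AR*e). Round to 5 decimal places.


Step 1: CL^2 = 0.305^2 = 0.093025
Step 2: pi * AR * e = 3.14159 * 14.5 * 0.82 = 37.353537
Step 3: CDi = 0.093025 / 37.353537 = 0.00249

0.00249


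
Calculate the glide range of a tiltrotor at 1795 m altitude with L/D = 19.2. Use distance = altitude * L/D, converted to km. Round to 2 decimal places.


Step 1: Glide distance = altitude * L/D = 1795 * 19.2 = 34464.0 m
Step 2: Convert to km: 34464.0 / 1000 = 34.46 km

34.46


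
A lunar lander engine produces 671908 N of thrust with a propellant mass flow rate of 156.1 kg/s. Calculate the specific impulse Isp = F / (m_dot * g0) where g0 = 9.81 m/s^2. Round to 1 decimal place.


Step 1: m_dot * g0 = 156.1 * 9.81 = 1531.34
Step 2: Isp = 671908 / 1531.34 = 438.8 s

438.8


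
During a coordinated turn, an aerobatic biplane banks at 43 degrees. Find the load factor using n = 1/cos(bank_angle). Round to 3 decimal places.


Step 1: Convert 43 degrees to radians = 0.750492
Step 2: cos(43 deg) = 0.731354
Step 3: n = 1 / 0.731354 = 1.367

1.367


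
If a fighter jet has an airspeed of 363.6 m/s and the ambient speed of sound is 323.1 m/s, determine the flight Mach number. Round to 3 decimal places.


Step 1: M = V / a = 363.6 / 323.1
Step 2: M = 1.125

1.125


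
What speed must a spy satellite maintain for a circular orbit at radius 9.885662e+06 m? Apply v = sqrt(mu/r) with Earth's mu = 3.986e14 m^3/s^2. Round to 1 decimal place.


Step 1: mu / r = 3.986e14 / 9.885662e+06 = 40321022.5071
Step 2: v = sqrt(40321022.5071) = 6349.9 m/s

6349.9


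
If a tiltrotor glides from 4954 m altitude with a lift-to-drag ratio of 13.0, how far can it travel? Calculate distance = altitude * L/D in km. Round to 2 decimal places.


Step 1: Glide distance = altitude * L/D = 4954 * 13.0 = 64402.0 m
Step 2: Convert to km: 64402.0 / 1000 = 64.40 km

64.40


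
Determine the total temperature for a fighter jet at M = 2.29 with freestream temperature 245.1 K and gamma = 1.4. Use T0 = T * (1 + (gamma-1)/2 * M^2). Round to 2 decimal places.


Step 1: (gamma-1)/2 = 0.2
Step 2: M^2 = 5.2441
Step 3: 1 + 0.2 * 5.2441 = 2.04882
Step 4: T0 = 245.1 * 2.04882 = 502.17 K

502.17


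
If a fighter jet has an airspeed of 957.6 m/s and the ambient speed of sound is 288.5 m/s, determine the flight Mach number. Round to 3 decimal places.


Step 1: M = V / a = 957.6 / 288.5
Step 2: M = 3.319

3.319


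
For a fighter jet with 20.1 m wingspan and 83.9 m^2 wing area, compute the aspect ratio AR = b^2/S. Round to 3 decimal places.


Step 1: b^2 = 20.1^2 = 404.01
Step 2: AR = 404.01 / 83.9 = 4.815

4.815


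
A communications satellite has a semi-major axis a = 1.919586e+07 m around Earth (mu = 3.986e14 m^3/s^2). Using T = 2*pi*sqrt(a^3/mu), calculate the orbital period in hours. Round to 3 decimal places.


Step 1: a^3 / mu = 7.073310e+21 / 3.986e14 = 1.774539e+07
Step 2: sqrt(1.774539e+07) = 4212.5272 s
Step 3: T = 2*pi * 4212.5272 = 26468.09 s
Step 4: T in hours = 26468.09 / 3600 = 7.352 hours

7.352


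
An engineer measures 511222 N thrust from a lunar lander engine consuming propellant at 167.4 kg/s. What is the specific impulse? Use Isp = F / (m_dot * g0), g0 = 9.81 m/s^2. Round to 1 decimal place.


Step 1: m_dot * g0 = 167.4 * 9.81 = 1642.19
Step 2: Isp = 511222 / 1642.19 = 311.3 s

311.3


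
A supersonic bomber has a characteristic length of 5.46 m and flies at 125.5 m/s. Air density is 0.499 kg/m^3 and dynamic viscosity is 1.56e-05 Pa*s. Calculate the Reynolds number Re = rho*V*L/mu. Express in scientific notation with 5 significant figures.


Step 1: Numerator = rho * V * L = 0.499 * 125.5 * 5.46 = 341.92977
Step 2: Re = 341.92977 / 1.56e-05
Step 3: Re = 2.1919e+07

2.1919e+07


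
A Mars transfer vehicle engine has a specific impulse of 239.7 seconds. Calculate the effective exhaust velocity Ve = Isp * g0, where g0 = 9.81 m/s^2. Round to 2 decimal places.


Step 1: Ve = Isp * g0 = 239.7 * 9.81
Step 2: Ve = 2351.46 m/s

2351.46


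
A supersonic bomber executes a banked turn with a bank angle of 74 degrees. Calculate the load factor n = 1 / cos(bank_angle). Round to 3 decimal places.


Step 1: Convert 74 degrees to radians = 1.291544
Step 2: cos(74 deg) = 0.275637
Step 3: n = 1 / 0.275637 = 3.628

3.628


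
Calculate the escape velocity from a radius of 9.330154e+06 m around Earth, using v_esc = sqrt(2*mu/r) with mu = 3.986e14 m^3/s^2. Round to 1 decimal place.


Step 1: 2*mu/r = 2 * 3.986e14 / 9.330154e+06 = 85443391.3953
Step 2: v_esc = sqrt(85443391.3953) = 9243.6 m/s

9243.6


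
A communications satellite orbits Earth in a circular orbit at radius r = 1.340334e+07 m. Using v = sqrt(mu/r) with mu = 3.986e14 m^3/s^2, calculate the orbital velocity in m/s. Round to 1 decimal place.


Step 1: mu / r = 3.986e14 / 1.340334e+07 = 29738856.1359
Step 2: v = sqrt(29738856.1359) = 5453.3 m/s

5453.3


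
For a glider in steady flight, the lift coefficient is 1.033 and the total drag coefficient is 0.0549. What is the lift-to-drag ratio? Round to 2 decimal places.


Step 1: L/D = CL / CD = 1.033 / 0.0549
Step 2: L/D = 18.82

18.82


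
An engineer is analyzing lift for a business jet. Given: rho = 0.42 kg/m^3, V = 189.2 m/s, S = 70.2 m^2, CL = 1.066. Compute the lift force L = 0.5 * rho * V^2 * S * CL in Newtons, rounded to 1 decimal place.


Step 1: Calculate dynamic pressure q = 0.5 * 0.42 * 189.2^2 = 0.5 * 0.42 * 35796.64 = 7517.2944 Pa
Step 2: Multiply by wing area and lift coefficient: L = 7517.2944 * 70.2 * 1.066
Step 3: L = 527714.0669 * 1.066 = 562543.2 N

562543.2


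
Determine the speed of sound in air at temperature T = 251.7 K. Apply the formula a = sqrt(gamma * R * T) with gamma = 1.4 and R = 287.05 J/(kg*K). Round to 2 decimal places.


Step 1: gamma * R * T = 1.4 * 287.05 * 251.7 = 101150.679
Step 2: a = sqrt(101150.679) = 318.04 m/s

318.04


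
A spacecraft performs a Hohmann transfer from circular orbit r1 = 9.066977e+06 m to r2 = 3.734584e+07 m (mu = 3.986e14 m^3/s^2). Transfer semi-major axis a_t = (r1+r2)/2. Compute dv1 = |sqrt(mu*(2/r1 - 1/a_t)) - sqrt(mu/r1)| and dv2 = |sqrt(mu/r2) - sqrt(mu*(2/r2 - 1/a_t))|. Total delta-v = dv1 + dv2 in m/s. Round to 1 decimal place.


Step 1: Transfer semi-major axis a_t = (9.066977e+06 + 3.734584e+07) / 2 = 2.320641e+07 m
Step 2: v1 (circular at r1) = sqrt(mu/r1) = 6630.36 m/s
Step 3: v_t1 = sqrt(mu*(2/r1 - 1/a_t)) = 8411.13 m/s
Step 4: dv1 = |8411.13 - 6630.36| = 1780.77 m/s
Step 5: v2 (circular at r2) = 3266.99 m/s, v_t2 = 2042.09 m/s
Step 6: dv2 = |3266.99 - 2042.09| = 1224.9 m/s
Step 7: Total delta-v = 1780.77 + 1224.9 = 3005.7 m/s

3005.7


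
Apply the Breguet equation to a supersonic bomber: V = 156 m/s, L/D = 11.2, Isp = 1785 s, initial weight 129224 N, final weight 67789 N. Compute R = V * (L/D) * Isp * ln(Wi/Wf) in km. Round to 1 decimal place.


Step 1: Coefficient = V * (L/D) * Isp = 156 * 11.2 * 1785 = 3118752.0 m
Step 2: Wi/Wf = 129224 / 67789 = 1.906268
Step 3: ln(1.906268) = 0.645147
Step 4: R = 3118752.0 * 0.645147 = 2012054.7 m = 2012.1 km

2012.1


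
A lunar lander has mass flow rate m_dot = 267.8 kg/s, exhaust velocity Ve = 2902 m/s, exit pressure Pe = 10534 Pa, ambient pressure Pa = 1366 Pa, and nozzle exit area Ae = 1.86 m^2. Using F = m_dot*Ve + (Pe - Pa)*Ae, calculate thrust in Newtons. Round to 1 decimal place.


Step 1: Momentum thrust = m_dot * Ve = 267.8 * 2902 = 777155.6 N
Step 2: Pressure thrust = (Pe - Pa) * Ae = (10534 - 1366) * 1.86 = 17052.48 N
Step 3: Total thrust F = 777155.6 + 17052.48 = 794208.1 N

794208.1


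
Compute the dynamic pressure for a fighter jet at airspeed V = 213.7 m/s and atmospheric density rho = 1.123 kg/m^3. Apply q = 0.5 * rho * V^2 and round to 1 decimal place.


Step 1: V^2 = 213.7^2 = 45667.69
Step 2: q = 0.5 * 1.123 * 45667.69
Step 3: q = 25642.4 Pa

25642.4


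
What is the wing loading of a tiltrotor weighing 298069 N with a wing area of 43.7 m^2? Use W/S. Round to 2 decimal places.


Step 1: Wing loading = W / S = 298069 / 43.7
Step 2: Wing loading = 6820.80 N/m^2

6820.80


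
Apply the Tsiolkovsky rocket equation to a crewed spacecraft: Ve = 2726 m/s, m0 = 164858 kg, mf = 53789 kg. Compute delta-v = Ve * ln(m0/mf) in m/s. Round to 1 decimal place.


Step 1: Mass ratio m0/mf = 164858 / 53789 = 3.064902
Step 2: ln(3.064902) = 1.120016
Step 3: delta-v = 2726 * 1.120016 = 3053.2 m/s

3053.2


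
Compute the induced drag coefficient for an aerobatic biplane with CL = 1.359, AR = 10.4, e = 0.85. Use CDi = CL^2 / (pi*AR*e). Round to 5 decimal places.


Step 1: CL^2 = 1.359^2 = 1.846881
Step 2: pi * AR * e = 3.14159 * 10.4 * 0.85 = 27.771679
Step 3: CDi = 1.846881 / 27.771679 = 0.06650

0.06650


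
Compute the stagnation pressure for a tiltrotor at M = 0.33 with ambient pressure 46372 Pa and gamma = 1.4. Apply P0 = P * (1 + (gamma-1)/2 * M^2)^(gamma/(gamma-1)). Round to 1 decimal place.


Step 1: (gamma-1)/2 * M^2 = 0.2 * 0.1089 = 0.02178
Step 2: 1 + 0.02178 = 1.02178
Step 3: Exponent gamma/(gamma-1) = 3.5
Step 4: P0 = 46372 * 1.02178^3.5 = 50004.2 Pa

50004.2


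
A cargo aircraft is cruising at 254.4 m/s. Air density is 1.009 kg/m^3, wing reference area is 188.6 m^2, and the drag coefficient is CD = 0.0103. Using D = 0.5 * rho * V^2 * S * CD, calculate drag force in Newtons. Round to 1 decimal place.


Step 1: Dynamic pressure q = 0.5 * 1.009 * 254.4^2 = 32650.9171 Pa
Step 2: Drag D = q * S * CD = 32650.9171 * 188.6 * 0.0103
Step 3: D = 63427.0 N

63427.0


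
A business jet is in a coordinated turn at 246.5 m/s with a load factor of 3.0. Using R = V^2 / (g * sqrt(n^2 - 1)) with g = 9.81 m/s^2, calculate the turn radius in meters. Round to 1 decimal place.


Step 1: V^2 = 246.5^2 = 60762.25
Step 2: n^2 - 1 = 3.0^2 - 1 = 8.0
Step 3: sqrt(8.0) = 2.828427
Step 4: R = 60762.25 / (9.81 * 2.828427) = 2189.9 m

2189.9


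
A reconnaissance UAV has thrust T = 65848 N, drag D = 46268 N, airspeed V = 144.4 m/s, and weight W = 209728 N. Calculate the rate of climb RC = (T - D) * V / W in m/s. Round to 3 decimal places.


Step 1: Excess thrust = T - D = 65848 - 46268 = 19580 N
Step 2: Excess power = 19580 * 144.4 = 2827352.0 W
Step 3: RC = 2827352.0 / 209728 = 13.481 m/s

13.481


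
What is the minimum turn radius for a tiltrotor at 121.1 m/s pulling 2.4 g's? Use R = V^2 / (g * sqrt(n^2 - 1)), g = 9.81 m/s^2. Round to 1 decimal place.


Step 1: V^2 = 121.1^2 = 14665.21
Step 2: n^2 - 1 = 2.4^2 - 1 = 4.76
Step 3: sqrt(4.76) = 2.181742
Step 4: R = 14665.21 / (9.81 * 2.181742) = 685.2 m

685.2


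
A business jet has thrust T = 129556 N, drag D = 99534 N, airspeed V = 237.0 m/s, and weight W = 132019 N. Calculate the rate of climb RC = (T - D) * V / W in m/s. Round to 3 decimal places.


Step 1: Excess thrust = T - D = 129556 - 99534 = 30022 N
Step 2: Excess power = 30022 * 237.0 = 7115214.0 W
Step 3: RC = 7115214.0 / 132019 = 53.895 m/s

53.895


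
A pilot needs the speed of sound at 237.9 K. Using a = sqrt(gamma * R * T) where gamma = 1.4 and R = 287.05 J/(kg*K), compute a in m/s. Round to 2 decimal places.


Step 1: gamma * R * T = 1.4 * 287.05 * 237.9 = 95604.873
Step 2: a = sqrt(95604.873) = 309.20 m/s

309.20


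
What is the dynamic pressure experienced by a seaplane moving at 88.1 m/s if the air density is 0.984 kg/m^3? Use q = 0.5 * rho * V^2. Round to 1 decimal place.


Step 1: V^2 = 88.1^2 = 7761.61
Step 2: q = 0.5 * 0.984 * 7761.61
Step 3: q = 3818.7 Pa

3818.7


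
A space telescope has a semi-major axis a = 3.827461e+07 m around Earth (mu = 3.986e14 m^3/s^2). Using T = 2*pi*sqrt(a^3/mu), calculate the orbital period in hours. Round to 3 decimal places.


Step 1: a^3 / mu = 5.607023e+22 / 3.986e14 = 1.406679e+08
Step 2: sqrt(1.406679e+08) = 11860.3502 s
Step 3: T = 2*pi * 11860.3502 = 74520.78 s
Step 4: T in hours = 74520.78 / 3600 = 20.700 hours

20.700


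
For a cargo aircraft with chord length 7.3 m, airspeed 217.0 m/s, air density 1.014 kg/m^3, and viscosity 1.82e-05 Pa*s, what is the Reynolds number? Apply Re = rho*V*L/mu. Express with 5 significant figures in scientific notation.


Step 1: Numerator = rho * V * L = 1.014 * 217.0 * 7.3 = 1606.2774
Step 2: Re = 1606.2774 / 1.82e-05
Step 3: Re = 8.8257e+07

8.8257e+07


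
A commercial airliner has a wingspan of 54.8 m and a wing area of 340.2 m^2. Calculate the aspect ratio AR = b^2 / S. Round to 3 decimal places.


Step 1: b^2 = 54.8^2 = 3003.04
Step 2: AR = 3003.04 / 340.2 = 8.827

8.827


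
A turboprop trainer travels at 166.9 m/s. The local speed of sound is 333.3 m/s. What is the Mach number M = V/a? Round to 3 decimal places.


Step 1: M = V / a = 166.9 / 333.3
Step 2: M = 0.501

0.501


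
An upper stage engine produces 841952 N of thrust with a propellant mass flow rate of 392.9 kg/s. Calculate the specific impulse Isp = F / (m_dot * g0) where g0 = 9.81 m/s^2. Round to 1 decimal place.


Step 1: m_dot * g0 = 392.9 * 9.81 = 3854.35
Step 2: Isp = 841952 / 3854.35 = 218.4 s

218.4


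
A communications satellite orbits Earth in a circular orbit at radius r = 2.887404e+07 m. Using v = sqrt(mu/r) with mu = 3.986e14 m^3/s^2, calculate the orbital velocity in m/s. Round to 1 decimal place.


Step 1: mu / r = 3.986e14 / 2.887404e+07 = 13804787.9687
Step 2: v = sqrt(13804787.9687) = 3715.5 m/s

3715.5


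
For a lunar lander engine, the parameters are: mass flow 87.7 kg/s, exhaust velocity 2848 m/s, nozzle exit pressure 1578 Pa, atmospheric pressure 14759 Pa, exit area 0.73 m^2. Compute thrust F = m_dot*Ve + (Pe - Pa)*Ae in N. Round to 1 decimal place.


Step 1: Momentum thrust = m_dot * Ve = 87.7 * 2848 = 249769.6 N
Step 2: Pressure thrust = (Pe - Pa) * Ae = (1578 - 14759) * 0.73 = -9622.13 N
Step 3: Total thrust F = 249769.6 + -9622.13 = 240147.5 N

240147.5


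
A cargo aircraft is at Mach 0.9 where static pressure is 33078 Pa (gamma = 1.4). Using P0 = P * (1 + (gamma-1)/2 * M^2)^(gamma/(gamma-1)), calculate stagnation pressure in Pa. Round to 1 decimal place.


Step 1: (gamma-1)/2 * M^2 = 0.2 * 0.81 = 0.162
Step 2: 1 + 0.162 = 1.162
Step 3: Exponent gamma/(gamma-1) = 3.5
Step 4: P0 = 33078 * 1.162^3.5 = 55944.9 Pa

55944.9


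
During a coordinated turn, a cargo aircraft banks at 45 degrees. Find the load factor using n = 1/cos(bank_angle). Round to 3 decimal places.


Step 1: Convert 45 degrees to radians = 0.785398
Step 2: cos(45 deg) = 0.707107
Step 3: n = 1 / 0.707107 = 1.414

1.414


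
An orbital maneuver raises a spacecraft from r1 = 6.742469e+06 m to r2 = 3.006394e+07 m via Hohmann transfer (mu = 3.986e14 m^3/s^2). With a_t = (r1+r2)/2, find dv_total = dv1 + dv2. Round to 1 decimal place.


Step 1: Transfer semi-major axis a_t = (6.742469e+06 + 3.006394e+07) / 2 = 1.840320e+07 m
Step 2: v1 (circular at r1) = sqrt(mu/r1) = 7688.81 m/s
Step 3: v_t1 = sqrt(mu*(2/r1 - 1/a_t)) = 9827.33 m/s
Step 4: dv1 = |9827.33 - 7688.81| = 2138.52 m/s
Step 5: v2 (circular at r2) = 3641.21 m/s, v_t2 = 2203.98 m/s
Step 6: dv2 = |3641.21 - 2203.98| = 1437.23 m/s
Step 7: Total delta-v = 2138.52 + 1437.23 = 3575.7 m/s

3575.7


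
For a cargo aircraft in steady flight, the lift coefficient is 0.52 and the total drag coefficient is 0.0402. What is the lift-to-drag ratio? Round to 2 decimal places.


Step 1: L/D = CL / CD = 0.52 / 0.0402
Step 2: L/D = 12.94

12.94


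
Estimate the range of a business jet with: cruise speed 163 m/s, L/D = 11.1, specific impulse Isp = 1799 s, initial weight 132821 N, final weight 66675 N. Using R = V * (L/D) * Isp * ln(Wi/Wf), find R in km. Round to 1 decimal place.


Step 1: Coefficient = V * (L/D) * Isp = 163 * 11.1 * 1799 = 3254930.7 m
Step 2: Wi/Wf = 132821 / 66675 = 1.992066
Step 3: ln(1.992066) = 0.689172
Step 4: R = 3254930.7 * 0.689172 = 2243208.0 m = 2243.2 km

2243.2


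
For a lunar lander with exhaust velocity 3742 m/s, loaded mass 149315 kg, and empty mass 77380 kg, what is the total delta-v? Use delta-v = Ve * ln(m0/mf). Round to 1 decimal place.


Step 1: Mass ratio m0/mf = 149315 / 77380 = 1.929633
Step 2: ln(1.929633) = 0.65733
Step 3: delta-v = 3742 * 0.65733 = 2459.7 m/s

2459.7


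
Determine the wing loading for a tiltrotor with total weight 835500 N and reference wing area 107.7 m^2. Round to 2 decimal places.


Step 1: Wing loading = W / S = 835500 / 107.7
Step 2: Wing loading = 7757.66 N/m^2

7757.66


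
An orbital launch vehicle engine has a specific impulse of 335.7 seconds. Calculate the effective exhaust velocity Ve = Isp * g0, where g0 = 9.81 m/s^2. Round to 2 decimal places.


Step 1: Ve = Isp * g0 = 335.7 * 9.81
Step 2: Ve = 3293.22 m/s

3293.22


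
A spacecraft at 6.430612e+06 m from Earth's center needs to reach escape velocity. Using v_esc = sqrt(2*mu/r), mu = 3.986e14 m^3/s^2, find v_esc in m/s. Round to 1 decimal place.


Step 1: 2*mu/r = 2 * 3.986e14 / 6.430612e+06 = 123969538.2026
Step 2: v_esc = sqrt(123969538.2026) = 11134.2 m/s

11134.2


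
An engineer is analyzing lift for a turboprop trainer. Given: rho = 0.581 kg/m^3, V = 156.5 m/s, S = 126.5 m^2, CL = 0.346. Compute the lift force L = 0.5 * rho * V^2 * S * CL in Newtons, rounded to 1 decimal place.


Step 1: Calculate dynamic pressure q = 0.5 * 0.581 * 156.5^2 = 0.5 * 0.581 * 24492.25 = 7114.9986 Pa
Step 2: Multiply by wing area and lift coefficient: L = 7114.9986 * 126.5 * 0.346
Step 3: L = 900047.3261 * 0.346 = 311416.4 N

311416.4


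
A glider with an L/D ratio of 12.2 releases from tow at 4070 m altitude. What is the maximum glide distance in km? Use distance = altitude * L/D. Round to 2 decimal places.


Step 1: Glide distance = altitude * L/D = 4070 * 12.2 = 49654.0 m
Step 2: Convert to km: 49654.0 / 1000 = 49.65 km

49.65


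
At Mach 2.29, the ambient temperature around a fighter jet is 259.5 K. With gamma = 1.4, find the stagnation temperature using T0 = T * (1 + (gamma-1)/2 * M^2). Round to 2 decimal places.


Step 1: (gamma-1)/2 = 0.2
Step 2: M^2 = 5.2441
Step 3: 1 + 0.2 * 5.2441 = 2.04882
Step 4: T0 = 259.5 * 2.04882 = 531.67 K

531.67


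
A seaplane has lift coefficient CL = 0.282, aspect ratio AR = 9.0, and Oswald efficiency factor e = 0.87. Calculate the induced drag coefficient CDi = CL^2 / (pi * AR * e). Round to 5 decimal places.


Step 1: CL^2 = 0.282^2 = 0.079524
Step 2: pi * AR * e = 3.14159 * 9.0 * 0.87 = 24.59867
Step 3: CDi = 0.079524 / 24.59867 = 0.00323

0.00323


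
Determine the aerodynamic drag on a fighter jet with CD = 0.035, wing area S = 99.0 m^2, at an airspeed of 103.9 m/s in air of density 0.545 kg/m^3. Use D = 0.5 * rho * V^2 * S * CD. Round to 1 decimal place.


Step 1: Dynamic pressure q = 0.5 * 0.545 * 103.9^2 = 2941.6947 Pa
Step 2: Drag D = q * S * CD = 2941.6947 * 99.0 * 0.035
Step 3: D = 10193.0 N

10193.0


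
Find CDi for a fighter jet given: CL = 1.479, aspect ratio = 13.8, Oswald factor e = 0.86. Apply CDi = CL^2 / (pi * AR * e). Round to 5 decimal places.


Step 1: CL^2 = 1.479^2 = 2.187441
Step 2: pi * AR * e = 3.14159 * 13.8 * 0.86 = 37.284422
Step 3: CDi = 2.187441 / 37.284422 = 0.05867

0.05867


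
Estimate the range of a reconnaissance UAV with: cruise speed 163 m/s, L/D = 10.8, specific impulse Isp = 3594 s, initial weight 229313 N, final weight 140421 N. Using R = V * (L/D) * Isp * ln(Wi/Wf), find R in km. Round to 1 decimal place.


Step 1: Coefficient = V * (L/D) * Isp = 163 * 10.8 * 3594 = 6326877.6 m
Step 2: Wi/Wf = 229313 / 140421 = 1.633039
Step 3: ln(1.633039) = 0.490443
Step 4: R = 6326877.6 * 0.490443 = 3102971.8 m = 3103.0 km

3103.0


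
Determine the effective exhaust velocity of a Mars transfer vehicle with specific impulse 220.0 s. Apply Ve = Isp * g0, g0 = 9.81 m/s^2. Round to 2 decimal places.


Step 1: Ve = Isp * g0 = 220.0 * 9.81
Step 2: Ve = 2158.20 m/s

2158.20


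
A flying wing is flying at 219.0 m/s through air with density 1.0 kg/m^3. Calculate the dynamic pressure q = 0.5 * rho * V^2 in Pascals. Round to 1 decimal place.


Step 1: V^2 = 219.0^2 = 47961.0
Step 2: q = 0.5 * 1.0 * 47961.0
Step 3: q = 23980.5 Pa

23980.5


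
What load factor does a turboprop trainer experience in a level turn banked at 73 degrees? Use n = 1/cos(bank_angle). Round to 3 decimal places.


Step 1: Convert 73 degrees to radians = 1.27409
Step 2: cos(73 deg) = 0.292372
Step 3: n = 1 / 0.292372 = 3.420

3.420


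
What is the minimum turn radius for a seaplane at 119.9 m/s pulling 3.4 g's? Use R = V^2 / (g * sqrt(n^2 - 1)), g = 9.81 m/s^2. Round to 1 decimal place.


Step 1: V^2 = 119.9^2 = 14376.01
Step 2: n^2 - 1 = 3.4^2 - 1 = 10.56
Step 3: sqrt(10.56) = 3.249615
Step 4: R = 14376.01 / (9.81 * 3.249615) = 451.0 m

451.0


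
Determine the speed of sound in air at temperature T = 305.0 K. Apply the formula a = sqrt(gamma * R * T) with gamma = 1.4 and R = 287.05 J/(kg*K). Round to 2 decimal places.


Step 1: gamma * R * T = 1.4 * 287.05 * 305.0 = 122570.35
Step 2: a = sqrt(122570.35) = 350.10 m/s

350.10


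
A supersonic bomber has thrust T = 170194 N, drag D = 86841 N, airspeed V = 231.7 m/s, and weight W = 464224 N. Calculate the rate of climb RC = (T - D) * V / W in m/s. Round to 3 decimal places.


Step 1: Excess thrust = T - D = 170194 - 86841 = 83353 N
Step 2: Excess power = 83353 * 231.7 = 19312890.1 W
Step 3: RC = 19312890.1 / 464224 = 41.603 m/s

41.603


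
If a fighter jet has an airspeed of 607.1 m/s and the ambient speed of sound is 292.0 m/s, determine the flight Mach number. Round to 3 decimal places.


Step 1: M = V / a = 607.1 / 292.0
Step 2: M = 2.079

2.079


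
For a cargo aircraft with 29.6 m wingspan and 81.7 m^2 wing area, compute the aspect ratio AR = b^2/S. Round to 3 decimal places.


Step 1: b^2 = 29.6^2 = 876.16
Step 2: AR = 876.16 / 81.7 = 10.724

10.724


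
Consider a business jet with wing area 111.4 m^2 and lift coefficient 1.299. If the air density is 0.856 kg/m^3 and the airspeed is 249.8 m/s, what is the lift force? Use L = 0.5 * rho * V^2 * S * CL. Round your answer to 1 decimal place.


Step 1: Calculate dynamic pressure q = 0.5 * 0.856 * 249.8^2 = 0.5 * 0.856 * 62400.04 = 26707.2171 Pa
Step 2: Multiply by wing area and lift coefficient: L = 26707.2171 * 111.4 * 1.299
Step 3: L = 2975183.9872 * 1.299 = 3864764.0 N

3864764.0


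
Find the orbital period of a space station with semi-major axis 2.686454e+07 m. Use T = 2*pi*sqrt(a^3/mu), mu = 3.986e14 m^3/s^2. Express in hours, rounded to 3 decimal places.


Step 1: a^3 / mu = 1.938823e+22 / 3.986e14 = 4.864082e+07
Step 2: sqrt(4.864082e+07) = 6974.2974 s
Step 3: T = 2*pi * 6974.2974 = 43820.8 s
Step 4: T in hours = 43820.8 / 3600 = 12.172 hours

12.172


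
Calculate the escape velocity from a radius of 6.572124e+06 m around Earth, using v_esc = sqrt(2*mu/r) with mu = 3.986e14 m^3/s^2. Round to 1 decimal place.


Step 1: 2*mu/r = 2 * 3.986e14 / 6.572124e+06 = 121300206.752
Step 2: v_esc = sqrt(121300206.752) = 11013.6 m/s

11013.6


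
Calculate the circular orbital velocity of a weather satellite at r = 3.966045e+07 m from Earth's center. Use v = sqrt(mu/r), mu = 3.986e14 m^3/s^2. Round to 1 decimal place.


Step 1: mu / r = 3.986e14 / 3.966045e+07 = 10050314.6081
Step 2: v = sqrt(10050314.6081) = 3170.2 m/s

3170.2


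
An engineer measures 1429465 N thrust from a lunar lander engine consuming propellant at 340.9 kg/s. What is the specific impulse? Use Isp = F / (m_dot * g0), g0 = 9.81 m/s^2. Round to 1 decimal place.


Step 1: m_dot * g0 = 340.9 * 9.81 = 3344.23
Step 2: Isp = 1429465 / 3344.23 = 427.4 s

427.4
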